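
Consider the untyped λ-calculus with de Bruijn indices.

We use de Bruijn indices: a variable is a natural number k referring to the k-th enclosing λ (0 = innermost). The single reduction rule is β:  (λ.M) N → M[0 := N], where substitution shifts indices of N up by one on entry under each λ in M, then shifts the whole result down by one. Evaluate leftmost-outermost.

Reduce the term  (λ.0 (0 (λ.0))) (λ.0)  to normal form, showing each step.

  start: (λ.0 (0 (λ.0))) (λ.0)
  [1] (λ.0) ((λ.0) (λ.0))
  [2] (λ.0) (λ.0)
  [3] λ.0

Answer: normal form = λ.0  (in 3 steps)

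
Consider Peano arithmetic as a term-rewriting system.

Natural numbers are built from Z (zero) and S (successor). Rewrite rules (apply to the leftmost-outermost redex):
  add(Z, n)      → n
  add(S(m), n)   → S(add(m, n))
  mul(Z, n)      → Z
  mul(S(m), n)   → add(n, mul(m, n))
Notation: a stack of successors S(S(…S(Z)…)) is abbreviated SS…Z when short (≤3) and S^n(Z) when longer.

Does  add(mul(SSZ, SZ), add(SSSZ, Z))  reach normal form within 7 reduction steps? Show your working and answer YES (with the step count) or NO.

Answer: NO — after 7 steps the term is S(S(add(add(Z, mul(Z, SZ)), add(SSSZ, Z)))), not yet normal

Derivation:
  start: add(mul(SSZ, SZ), add(SSSZ, Z))
  →1  add(add(SZ, mul(SZ, SZ)), add(SSSZ, Z))
  →2  add(S(add(Z, mul(SZ, SZ))), add(SSSZ, Z))
  →3  S(add(add(Z, mul(SZ, SZ)), add(SSSZ, Z)))
  →4  S(add(mul(SZ, SZ), add(SSSZ, Z)))
  →5  S(add(add(SZ, mul(Z, SZ)), add(SSSZ, Z)))
  →6  S(add(S(add(Z, mul(Z, SZ))), add(SSSZ, Z)))
  →7  S(S(add(add(Z, mul(Z, SZ)), add(SSSZ, Z))))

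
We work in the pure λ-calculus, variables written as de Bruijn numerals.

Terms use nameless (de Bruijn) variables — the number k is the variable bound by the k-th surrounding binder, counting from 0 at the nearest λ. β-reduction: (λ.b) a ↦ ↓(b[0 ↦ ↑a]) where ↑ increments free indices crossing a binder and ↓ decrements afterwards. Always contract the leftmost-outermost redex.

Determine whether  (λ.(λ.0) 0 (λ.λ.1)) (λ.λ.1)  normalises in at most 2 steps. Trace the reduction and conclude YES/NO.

Answer: NO — after 2 steps the term is (λ.λ.1) (λ.λ.1), not yet normal

Reduction:
  start: (λ.(λ.0) 0 (λ.λ.1)) (λ.λ.1)
  step 1: (λ.0) (λ.λ.1) (λ.λ.1)
  step 2: (λ.λ.1) (λ.λ.1)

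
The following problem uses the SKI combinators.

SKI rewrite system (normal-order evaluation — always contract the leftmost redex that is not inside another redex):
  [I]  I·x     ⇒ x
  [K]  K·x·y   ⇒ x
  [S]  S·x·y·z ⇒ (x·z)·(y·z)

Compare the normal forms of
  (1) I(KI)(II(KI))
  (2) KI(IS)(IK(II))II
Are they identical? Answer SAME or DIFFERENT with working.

Term A:
  start: I(KI)(II(KI))
  [1] KI(II(KI))
  [2] I

Term B:
  start: KI(IS)(IK(II))II
  [1] I(IK(II))II
  [2] IK(II)II
  [3] K(II)II
  [4] III
  [5] II
  [6] I

Answer: SAME — A ⇓ I, B ⇓ I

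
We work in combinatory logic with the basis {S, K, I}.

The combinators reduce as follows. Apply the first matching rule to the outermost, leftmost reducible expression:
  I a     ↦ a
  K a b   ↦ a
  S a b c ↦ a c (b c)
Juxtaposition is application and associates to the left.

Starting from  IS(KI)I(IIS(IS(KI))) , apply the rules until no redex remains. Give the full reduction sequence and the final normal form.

  start: IS(KI)I(IIS(IS(KI)))
  [1] S(KI)I(IIS(IS(KI)))
  [2] KI(IIS(IS(KI)))(I(IIS(IS(KI))))
  [3] I(I(IIS(IS(KI))))
  [4] I(IIS(IS(KI)))
  [5] IIS(IS(KI))
  [6] IS(IS(KI))
  [7] S(IS(KI))
  [8] S(S(KI))

Answer: normal form = S(S(KI))  (in 8 steps)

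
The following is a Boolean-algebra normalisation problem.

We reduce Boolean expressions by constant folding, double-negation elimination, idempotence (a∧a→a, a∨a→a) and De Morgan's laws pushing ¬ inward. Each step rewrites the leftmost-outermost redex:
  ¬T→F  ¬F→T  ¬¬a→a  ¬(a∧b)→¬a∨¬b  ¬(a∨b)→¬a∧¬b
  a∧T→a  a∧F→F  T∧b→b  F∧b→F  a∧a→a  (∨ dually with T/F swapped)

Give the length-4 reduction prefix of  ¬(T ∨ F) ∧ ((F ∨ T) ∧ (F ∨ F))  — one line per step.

  start: ¬(T ∨ F) ∧ ((F ∨ T) ∧ (F ∨ F))
  →1  (¬T ∧ ¬F) ∧ ((F ∨ T) ∧ (F ∨ F))
  →2  (F ∧ ¬F) ∧ ((F ∨ T) ∧ (F ∨ F))
  →3  F ∧ ((F ∨ T) ∧ (F ∨ F))
  →4  F

Answer: after 4 steps: F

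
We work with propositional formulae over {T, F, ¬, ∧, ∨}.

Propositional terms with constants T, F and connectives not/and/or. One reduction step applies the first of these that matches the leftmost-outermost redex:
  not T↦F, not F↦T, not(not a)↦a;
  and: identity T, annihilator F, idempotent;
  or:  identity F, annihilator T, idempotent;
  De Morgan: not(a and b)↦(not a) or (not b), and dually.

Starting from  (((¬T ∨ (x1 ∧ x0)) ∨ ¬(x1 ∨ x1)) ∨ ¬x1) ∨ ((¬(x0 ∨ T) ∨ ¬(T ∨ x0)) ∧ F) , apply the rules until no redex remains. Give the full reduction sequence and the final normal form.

  start: (((¬T ∨ (x1 ∧ x0)) ∨ ¬(x1 ∨ x1)) ∨ ¬x1) ∨ ((¬(x0 ∨ T) ∨ ¬(T ∨ x0)) ∧ F)
  [1] (((F ∨ (x1 ∧ x0)) ∨ ¬(x1 ∨ x1)) ∨ ¬x1) ∨ ((¬(x0 ∨ T) ∨ ¬(T ∨ x0)) ∧ F)
  [2] (((x1 ∧ x0) ∨ ¬(x1 ∨ x1)) ∨ ¬x1) ∨ ((¬(x0 ∨ T) ∨ ¬(T ∨ x0)) ∧ F)
  [3] (((x1 ∧ x0) ∨ (¬x1 ∧ ¬x1)) ∨ ¬x1) ∨ ((¬(x0 ∨ T) ∨ ¬(T ∨ x0)) ∧ F)
  [4] (((x1 ∧ x0) ∨ ¬x1) ∨ ¬x1) ∨ ((¬(x0 ∨ T) ∨ ¬(T ∨ x0)) ∧ F)
  [5] (((x1 ∧ x0) ∨ ¬x1) ∨ ¬x1) ∨ F
  [6] ((x1 ∧ x0) ∨ ¬x1) ∨ ¬x1

Answer: normal form = ((x1 ∧ x0) ∨ ¬x1) ∨ ¬x1  (in 6 steps)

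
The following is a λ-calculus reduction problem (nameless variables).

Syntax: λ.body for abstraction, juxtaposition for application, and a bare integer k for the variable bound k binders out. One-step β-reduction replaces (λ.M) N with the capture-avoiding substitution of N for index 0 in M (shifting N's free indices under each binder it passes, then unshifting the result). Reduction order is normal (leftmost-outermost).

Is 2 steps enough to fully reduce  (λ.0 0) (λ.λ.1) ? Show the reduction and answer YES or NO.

  start: (λ.0 0) (λ.λ.1)
  →1  (λ.λ.1) (λ.λ.1)
  →2  λ.λ.λ.1

Answer: YES — reaches normal form λ.λ.λ.1 in 2 ≤ 2 steps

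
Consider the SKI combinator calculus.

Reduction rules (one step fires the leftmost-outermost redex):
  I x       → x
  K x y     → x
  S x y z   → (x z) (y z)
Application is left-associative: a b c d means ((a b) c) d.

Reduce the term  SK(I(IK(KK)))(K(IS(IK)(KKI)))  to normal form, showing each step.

Answer: normal form = K(SKK)  (in 5 steps)

Derivation:
  start: SK(I(IK(KK)))(K(IS(IK)(KKI)))
  →1  K(K(IS(IK)(KKI)))(I(IK(KK))(K(IS(IK)(KKI))))
  →2  K(IS(IK)(KKI))
  →3  K(S(IK)(KKI))
  →4  K(SK(KKI))
  →5  K(SKK)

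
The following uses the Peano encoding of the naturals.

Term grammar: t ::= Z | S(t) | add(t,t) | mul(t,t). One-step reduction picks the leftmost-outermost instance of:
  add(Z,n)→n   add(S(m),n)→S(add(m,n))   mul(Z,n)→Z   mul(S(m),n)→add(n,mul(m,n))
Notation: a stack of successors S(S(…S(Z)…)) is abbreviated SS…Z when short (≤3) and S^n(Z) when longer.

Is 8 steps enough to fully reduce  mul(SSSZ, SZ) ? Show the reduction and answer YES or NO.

  start: mul(SSSZ, SZ)
  [1] add(SZ, mul(SSZ, SZ))
  [2] S(add(Z, mul(SSZ, SZ)))
  [3] S(mul(SSZ, SZ))
  [4] S(add(SZ, mul(SZ, SZ)))
  [5] S(S(add(Z, mul(SZ, SZ))))
  [6] S(S(mul(SZ, SZ)))
  [7] S(S(add(SZ, mul(Z, SZ))))
  [8] S(S(S(add(Z, mul(Z, SZ)))))

Answer: NO — after 8 steps the term is S(S(S(add(Z, mul(Z, SZ))))), not yet normal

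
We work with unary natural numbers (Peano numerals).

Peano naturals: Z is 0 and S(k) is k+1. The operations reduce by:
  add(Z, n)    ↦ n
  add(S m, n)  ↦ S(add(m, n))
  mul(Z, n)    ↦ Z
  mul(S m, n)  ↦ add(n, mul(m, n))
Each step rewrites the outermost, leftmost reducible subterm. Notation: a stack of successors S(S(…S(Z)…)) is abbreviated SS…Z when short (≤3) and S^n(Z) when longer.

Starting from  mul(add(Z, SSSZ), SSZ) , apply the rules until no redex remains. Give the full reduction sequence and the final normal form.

  start: mul(add(Z, SSSZ), SSZ)
  →1  mul(SSSZ, SSZ)
  →2  add(SSZ, mul(SSZ, SSZ))
  →3  S(add(SZ, mul(SSZ, SSZ)))
  →4  S(S(add(Z, mul(SSZ, SSZ))))
  →5  S(S(mul(SSZ, SSZ)))
  →6  S(S(add(SSZ, mul(SZ, SSZ))))
  →7  S(S(S(add(SZ, mul(SZ, SSZ)))))
  →8  S(S(S(S(add(Z, mul(SZ, SSZ))))))
  →9  S(S(S(S(mul(SZ, SSZ)))))
  →10  S(S(S(S(add(SSZ, mul(Z, SSZ))))))
  →11  S(S(S(S(S(add(SZ, mul(Z, SSZ)))))))
  →12  S(S(S(S(S(S(add(Z, mul(Z, SSZ))))))))
  →13  S(S(S(S(S(S(mul(Z, SSZ)))))))
  →14  S^6(Z)

Answer: normal form = S^6(Z)  (in 14 steps)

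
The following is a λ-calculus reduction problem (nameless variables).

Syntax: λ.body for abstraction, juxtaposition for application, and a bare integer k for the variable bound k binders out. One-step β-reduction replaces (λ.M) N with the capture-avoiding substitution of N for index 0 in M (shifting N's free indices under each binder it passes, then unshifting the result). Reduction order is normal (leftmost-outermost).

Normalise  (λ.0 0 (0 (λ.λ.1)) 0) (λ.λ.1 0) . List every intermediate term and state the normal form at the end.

  start: (λ.0 0 (0 (λ.λ.1)) 0) (λ.λ.1 0)
  [1] (λ.λ.1 0) (λ.λ.1 0) ((λ.λ.1 0) (λ.λ.1)) (λ.λ.1 0)
  [2] (λ.(λ.λ.1 0) 0) ((λ.λ.1 0) (λ.λ.1)) (λ.λ.1 0)
  [3] (λ.λ.1 0) ((λ.λ.1 0) (λ.λ.1)) (λ.λ.1 0)
  [4] (λ.(λ.λ.1 0) (λ.λ.1) 0) (λ.λ.1 0)
  [5] (λ.λ.1 0) (λ.λ.1) (λ.λ.1 0)
  [6] (λ.(λ.λ.1) 0) (λ.λ.1 0)
  [7] (λ.λ.1) (λ.λ.1 0)
  [8] λ.λ.λ.1 0

Answer: normal form = λ.λ.λ.1 0  (in 8 steps)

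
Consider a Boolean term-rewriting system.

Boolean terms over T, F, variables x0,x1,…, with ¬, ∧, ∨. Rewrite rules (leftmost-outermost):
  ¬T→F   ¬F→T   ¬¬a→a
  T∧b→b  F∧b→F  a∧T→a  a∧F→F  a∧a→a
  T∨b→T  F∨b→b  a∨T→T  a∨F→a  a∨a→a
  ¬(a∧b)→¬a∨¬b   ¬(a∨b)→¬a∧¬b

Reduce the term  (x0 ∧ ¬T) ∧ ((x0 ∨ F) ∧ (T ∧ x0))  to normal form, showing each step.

Answer: normal form = F  (in 3 steps)

Reduction:
  start: (x0 ∧ ¬T) ∧ ((x0 ∨ F) ∧ (T ∧ x0))
  step 1: (x0 ∧ F) ∧ ((x0 ∨ F) ∧ (T ∧ x0))
  step 2: F ∧ ((x0 ∨ F) ∧ (T ∧ x0))
  step 3: F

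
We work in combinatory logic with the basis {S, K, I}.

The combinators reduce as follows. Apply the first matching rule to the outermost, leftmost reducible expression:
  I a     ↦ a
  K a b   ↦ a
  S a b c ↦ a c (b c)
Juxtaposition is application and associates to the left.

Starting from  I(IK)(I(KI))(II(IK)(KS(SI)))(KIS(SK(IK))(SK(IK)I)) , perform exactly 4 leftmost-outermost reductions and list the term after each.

  start: I(IK)(I(KI))(II(IK)(KS(SI)))(KIS(SK(IK))(SK(IK)I))
  step 1: IK(I(KI))(II(IK)(KS(SI)))(KIS(SK(IK))(SK(IK)I))
  step 2: K(I(KI))(II(IK)(KS(SI)))(KIS(SK(IK))(SK(IK)I))
  step 3: I(KI)(KIS(SK(IK))(SK(IK)I))
  step 4: KI(KIS(SK(IK))(SK(IK)I))

Answer: after 4 steps: KI(KIS(SK(IK))(SK(IK)I))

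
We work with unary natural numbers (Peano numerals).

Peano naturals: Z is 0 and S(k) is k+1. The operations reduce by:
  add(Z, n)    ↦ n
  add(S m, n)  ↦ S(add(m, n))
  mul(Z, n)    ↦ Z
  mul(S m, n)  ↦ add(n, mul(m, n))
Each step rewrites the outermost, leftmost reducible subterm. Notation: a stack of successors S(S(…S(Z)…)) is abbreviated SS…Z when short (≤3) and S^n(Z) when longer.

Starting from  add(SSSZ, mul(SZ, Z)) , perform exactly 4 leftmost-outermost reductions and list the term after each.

  start: add(SSSZ, mul(SZ, Z))
  [1] S(add(SSZ, mul(SZ, Z)))
  [2] S(S(add(SZ, mul(SZ, Z))))
  [3] S(S(S(add(Z, mul(SZ, Z)))))
  [4] S(S(S(mul(SZ, Z))))

Answer: after 4 steps: S(S(S(mul(SZ, Z))))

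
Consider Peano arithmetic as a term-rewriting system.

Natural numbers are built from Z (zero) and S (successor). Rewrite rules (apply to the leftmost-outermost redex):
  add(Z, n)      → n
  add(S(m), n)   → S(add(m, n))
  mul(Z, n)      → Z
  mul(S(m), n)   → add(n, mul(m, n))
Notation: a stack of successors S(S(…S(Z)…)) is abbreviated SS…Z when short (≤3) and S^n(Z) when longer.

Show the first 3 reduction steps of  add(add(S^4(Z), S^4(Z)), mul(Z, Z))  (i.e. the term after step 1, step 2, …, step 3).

Answer: after 3 steps: S(add(S(add(SSZ, S^4(Z))), mul(Z, Z)))

Derivation:
  start: add(add(S^4(Z), S^4(Z)), mul(Z, Z))
  step 1: add(S(add(SSSZ, S^4(Z))), mul(Z, Z))
  step 2: S(add(add(SSSZ, S^4(Z)), mul(Z, Z)))
  step 3: S(add(S(add(SSZ, S^4(Z))), mul(Z, Z)))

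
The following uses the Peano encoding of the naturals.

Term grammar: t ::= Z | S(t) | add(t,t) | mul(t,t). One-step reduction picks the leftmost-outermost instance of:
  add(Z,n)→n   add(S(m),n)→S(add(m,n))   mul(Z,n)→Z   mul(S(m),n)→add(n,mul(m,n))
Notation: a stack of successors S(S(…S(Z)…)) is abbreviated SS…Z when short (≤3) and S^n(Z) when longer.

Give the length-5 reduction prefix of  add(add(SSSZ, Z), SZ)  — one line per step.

  start: add(add(SSSZ, Z), SZ)
  step 1: add(S(add(SSZ, Z)), SZ)
  step 2: S(add(add(SSZ, Z), SZ))
  step 3: S(add(S(add(SZ, Z)), SZ))
  step 4: S(S(add(add(SZ, Z), SZ)))
  step 5: S(S(add(S(add(Z, Z)), SZ)))

Answer: after 5 steps: S(S(add(S(add(Z, Z)), SZ)))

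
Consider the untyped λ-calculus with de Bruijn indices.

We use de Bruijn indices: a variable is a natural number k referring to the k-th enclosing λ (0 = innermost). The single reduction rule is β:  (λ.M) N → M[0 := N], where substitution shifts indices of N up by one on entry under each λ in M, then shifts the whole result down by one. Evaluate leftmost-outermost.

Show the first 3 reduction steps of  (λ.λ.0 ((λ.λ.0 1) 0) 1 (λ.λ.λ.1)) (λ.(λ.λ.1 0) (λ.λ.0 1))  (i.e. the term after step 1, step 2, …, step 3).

  start: (λ.λ.0 ((λ.λ.0 1) 0) 1 (λ.λ.λ.1)) (λ.(λ.λ.1 0) (λ.λ.0 1))
  →1  λ.0 ((λ.λ.0 1) 0) (λ.(λ.λ.1 0) (λ.λ.0 1)) (λ.λ.λ.1)
  →2  λ.0 (λ.0 1) (λ.(λ.λ.1 0) (λ.λ.0 1)) (λ.λ.λ.1)
  →3  λ.0 (λ.0 1) (λ.λ.(λ.λ.0 1) 0) (λ.λ.λ.1)

Answer: after 3 steps: λ.0 (λ.0 1) (λ.λ.(λ.λ.0 1) 0) (λ.λ.λ.1)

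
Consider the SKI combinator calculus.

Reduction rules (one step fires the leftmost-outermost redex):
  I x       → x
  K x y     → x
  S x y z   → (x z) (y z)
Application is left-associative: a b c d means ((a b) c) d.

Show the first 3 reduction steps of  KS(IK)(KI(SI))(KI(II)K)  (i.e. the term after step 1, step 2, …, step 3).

Answer: after 3 steps: SI(IK)

Reduction:
  start: KS(IK)(KI(SI))(KI(II)K)
  [1] S(KI(SI))(KI(II)K)
  [2] SI(KI(II)K)
  [3] SI(IK)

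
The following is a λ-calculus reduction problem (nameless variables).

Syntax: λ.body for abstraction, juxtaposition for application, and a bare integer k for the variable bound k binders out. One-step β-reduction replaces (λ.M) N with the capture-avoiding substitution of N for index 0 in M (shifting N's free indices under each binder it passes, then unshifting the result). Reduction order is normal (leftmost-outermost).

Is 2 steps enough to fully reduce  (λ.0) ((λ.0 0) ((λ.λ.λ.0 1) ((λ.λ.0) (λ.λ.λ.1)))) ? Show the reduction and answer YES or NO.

Answer: NO — after 2 steps the term is (λ.λ.λ.0 1) ((λ.λ.0) (λ.λ.λ.1)) ((λ.λ.λ.0 1) ((λ.λ.0) (λ.λ.λ.1))), not yet normal

Working:
  start: (λ.0) ((λ.0 0) ((λ.λ.λ.0 1) ((λ.λ.0) (λ.λ.λ.1))))
  step 1: (λ.0 0) ((λ.λ.λ.0 1) ((λ.λ.0) (λ.λ.λ.1)))
  step 2: (λ.λ.λ.0 1) ((λ.λ.0) (λ.λ.λ.1)) ((λ.λ.λ.0 1) ((λ.λ.0) (λ.λ.λ.1)))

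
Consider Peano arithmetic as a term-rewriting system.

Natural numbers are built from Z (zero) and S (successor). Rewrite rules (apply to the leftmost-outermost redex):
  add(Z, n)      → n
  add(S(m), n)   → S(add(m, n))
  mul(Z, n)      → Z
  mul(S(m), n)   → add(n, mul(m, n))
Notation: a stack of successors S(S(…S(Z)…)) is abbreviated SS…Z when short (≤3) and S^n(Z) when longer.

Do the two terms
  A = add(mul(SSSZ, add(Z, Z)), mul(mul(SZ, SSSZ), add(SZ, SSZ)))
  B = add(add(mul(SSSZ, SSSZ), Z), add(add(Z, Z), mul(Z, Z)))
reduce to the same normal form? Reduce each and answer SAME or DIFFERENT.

Answer: SAME — A ⇓ S^9(Z), B ⇓ S^9(Z)

Reduction:
Term A:
  start: add(mul(SSSZ, add(Z, Z)), mul(mul(SZ, SSSZ), add(SZ, SSZ)))
  [1] add(add(add(Z, Z), mul(SSZ, add(Z, Z))), mul(mul(SZ, SSSZ), add(SZ, SSZ)))
  [2] add(add(Z, mul(SSZ, add(Z, Z))), mul(mul(SZ, SSSZ), add(SZ, SSZ)))
  [3] add(mul(SSZ, add(Z, Z)), mul(mul(SZ, SSSZ), add(SZ, SSZ)))
  [4] add(add(add(Z, Z), mul(SZ, add(Z, Z))), mul(mul(SZ, SSSZ), add(SZ, SSZ)))
  [5] add(add(Z, mul(SZ, add(Z, Z))), mul(mul(SZ, SSSZ), add(SZ, SSZ)))
  [6] add(mul(SZ, add(Z, Z)), mul(mul(SZ, SSSZ), add(SZ, SSZ)))
  [7] add(add(add(Z, Z), mul(Z, add(Z, Z))), mul(mul(SZ, SSSZ), add(SZ, SSZ)))
  [8] add(add(Z, mul(Z, add(Z, Z))), mul(mul(SZ, SSSZ), add(SZ, SSZ)))
  [9] add(mul(Z, add(Z, Z)), mul(mul(SZ, SSSZ), add(SZ, SSZ)))
  [10] add(Z, mul(mul(SZ, SSSZ), add(SZ, SSZ)))
  [11] mul(mul(SZ, SSSZ), add(SZ, SSZ))
  [12] mul(add(SSSZ, mul(Z, SSSZ)), add(SZ, SSZ))
  [13] mul(S(add(SSZ, mul(Z, SSSZ))), add(SZ, SSZ))
  [14] add(add(SZ, SSZ), mul(add(SSZ, mul(Z, SSSZ)), add(SZ, SSZ)))
  [15] add(S(add(Z, SSZ)), mul(add(SSZ, mul(Z, SSSZ)), add(SZ, SSZ)))
  [16] S(add(add(Z, SSZ), mul(add(SSZ, mul(Z, SSSZ)), add(SZ, SSZ))))
  [17] S(add(SSZ, mul(add(SSZ, mul(Z, SSSZ)), add(SZ, SSZ))))
  [18] S(S(add(SZ, mul(add(SSZ, mul(Z, SSSZ)), add(SZ, SSZ)))))
  [19] S(S(S(add(Z, mul(add(SSZ, mul(Z, SSSZ)), add(SZ, SSZ))))))
  [20] S(S(S(mul(add(SSZ, mul(Z, SSSZ)), add(SZ, SSZ)))))
  [21] S(S(S(mul(S(add(SZ, mul(Z, SSSZ))), add(SZ, SSZ)))))
  [22] S(S(S(add(add(SZ, SSZ), mul(add(SZ, mul(Z, SSSZ)), add(SZ, SSZ))))))
  [23] S(S(S(add(S(add(Z, SSZ)), mul(add(SZ, mul(Z, SSSZ)), add(SZ, SSZ))))))
  [24] S(S(S(S(add(add(Z, SSZ), mul(add(SZ, mul(Z, SSSZ)), add(SZ, SSZ)))))))
  [25] S(S(S(S(add(SSZ, mul(add(SZ, mul(Z, SSSZ)), add(SZ, SSZ)))))))
  [26] S(S(S(S(S(add(SZ, mul(add(SZ, mul(Z, SSSZ)), add(SZ, SSZ))))))))
  [27] S(S(S(S(S(S(add(Z, mul(add(SZ, mul(Z, SSSZ)), add(SZ, SSZ)))))))))
  [28] S(S(S(S(S(S(mul(add(SZ, mul(Z, SSSZ)), add(SZ, SSZ))))))))
  [29] S(S(S(S(S(S(mul(S(add(Z, mul(Z, SSSZ))), add(SZ, SSZ))))))))
  [30] S(S(S(S(S(S(add(add(SZ, SSZ), mul(add(Z, mul(Z, SSSZ)), add(SZ, SSZ)))))))))
  [31] S(S(S(S(S(S(add(S(add(Z, SSZ)), mul(add(Z, mul(Z, SSSZ)), add(SZ, SSZ)))))))))
  [32] S(S(S(S(S(S(S(add(add(Z, SSZ), mul(add(Z, mul(Z, SSSZ)), add(SZ, SSZ))))))))))
  [33] S(S(S(S(S(S(S(add(SSZ, mul(add(Z, mul(Z, SSSZ)), add(SZ, SSZ))))))))))
  [34] S(S(S(S(S(S(S(S(add(SZ, mul(add(Z, mul(Z, SSSZ)), add(SZ, SSZ)))))))))))
  [35] S(S(S(S(S(S(S(S(S(add(Z, mul(add(Z, mul(Z, SSSZ)), add(SZ, SSZ))))))))))))
  [36] S(S(S(S(S(S(S(S(S(mul(add(Z, mul(Z, SSSZ)), add(SZ, SSZ)))))))))))
  [37] S(S(S(S(S(S(S(S(S(mul(mul(Z, SSSZ), add(SZ, SSZ)))))))))))
  [38] S(S(S(S(S(S(S(S(S(mul(Z, add(SZ, SSZ)))))))))))
  [39] S^9(Z)

Term B:
  start: add(add(mul(SSSZ, SSSZ), Z), add(add(Z, Z), mul(Z, Z)))
  [1] add(add(add(SSSZ, mul(SSZ, SSSZ)), Z), add(add(Z, Z), mul(Z, Z)))
  [2] add(add(S(add(SSZ, mul(SSZ, SSSZ))), Z), add(add(Z, Z), mul(Z, Z)))
  [3] add(S(add(add(SSZ, mul(SSZ, SSSZ)), Z)), add(add(Z, Z), mul(Z, Z)))
  [4] S(add(add(add(SSZ, mul(SSZ, SSSZ)), Z), add(add(Z, Z), mul(Z, Z))))
  [5] S(add(add(S(add(SZ, mul(SSZ, SSSZ))), Z), add(add(Z, Z), mul(Z, Z))))
  [6] S(add(S(add(add(SZ, mul(SSZ, SSSZ)), Z)), add(add(Z, Z), mul(Z, Z))))
  [7] S(S(add(add(add(SZ, mul(SSZ, SSSZ)), Z), add(add(Z, Z), mul(Z, Z)))))
  [8] S(S(add(add(S(add(Z, mul(SSZ, SSSZ))), Z), add(add(Z, Z), mul(Z, Z)))))
  [9] S(S(add(S(add(add(Z, mul(SSZ, SSSZ)), Z)), add(add(Z, Z), mul(Z, Z)))))
  [10] S(S(S(add(add(add(Z, mul(SSZ, SSSZ)), Z), add(add(Z, Z), mul(Z, Z))))))
  [11] S(S(S(add(add(mul(SSZ, SSSZ), Z), add(add(Z, Z), mul(Z, Z))))))
  [12] S(S(S(add(add(add(SSSZ, mul(SZ, SSSZ)), Z), add(add(Z, Z), mul(Z, Z))))))
  [13] S(S(S(add(add(S(add(SSZ, mul(SZ, SSSZ))), Z), add(add(Z, Z), mul(Z, Z))))))
  [14] S(S(S(add(S(add(add(SSZ, mul(SZ, SSSZ)), Z)), add(add(Z, Z), mul(Z, Z))))))
  [15] S(S(S(S(add(add(add(SSZ, mul(SZ, SSSZ)), Z), add(add(Z, Z), mul(Z, Z)))))))
  [16] S(S(S(S(add(add(S(add(SZ, mul(SZ, SSSZ))), Z), add(add(Z, Z), mul(Z, Z)))))))
  [17] S(S(S(S(add(S(add(add(SZ, mul(SZ, SSSZ)), Z)), add(add(Z, Z), mul(Z, Z)))))))
  [18] S(S(S(S(S(add(add(add(SZ, mul(SZ, SSSZ)), Z), add(add(Z, Z), mul(Z, Z))))))))
  [19] S(S(S(S(S(add(add(S(add(Z, mul(SZ, SSSZ))), Z), add(add(Z, Z), mul(Z, Z))))))))
  [20] S(S(S(S(S(add(S(add(add(Z, mul(SZ, SSSZ)), Z)), add(add(Z, Z), mul(Z, Z))))))))
  [21] S(S(S(S(S(S(add(add(add(Z, mul(SZ, SSSZ)), Z), add(add(Z, Z), mul(Z, Z)))))))))
  [22] S(S(S(S(S(S(add(add(mul(SZ, SSSZ), Z), add(add(Z, Z), mul(Z, Z)))))))))
  [23] S(S(S(S(S(S(add(add(add(SSSZ, mul(Z, SSSZ)), Z), add(add(Z, Z), mul(Z, Z)))))))))
  [24] S(S(S(S(S(S(add(add(S(add(SSZ, mul(Z, SSSZ))), Z), add(add(Z, Z), mul(Z, Z)))))))))
  [25] S(S(S(S(S(S(add(S(add(add(SSZ, mul(Z, SSSZ)), Z)), add(add(Z, Z), mul(Z, Z)))))))))
  [26] S(S(S(S(S(S(S(add(add(add(SSZ, mul(Z, SSSZ)), Z), add(add(Z, Z), mul(Z, Z))))))))))
  [27] S(S(S(S(S(S(S(add(add(S(add(SZ, mul(Z, SSSZ))), Z), add(add(Z, Z), mul(Z, Z))))))))))
  [28] S(S(S(S(S(S(S(add(S(add(add(SZ, mul(Z, SSSZ)), Z)), add(add(Z, Z), mul(Z, Z))))))))))
  [29] S(S(S(S(S(S(S(S(add(add(add(SZ, mul(Z, SSSZ)), Z), add(add(Z, Z), mul(Z, Z)))))))))))
  [30] S(S(S(S(S(S(S(S(add(add(S(add(Z, mul(Z, SSSZ))), Z), add(add(Z, Z), mul(Z, Z)))))))))))
  [31] S(S(S(S(S(S(S(S(add(S(add(add(Z, mul(Z, SSSZ)), Z)), add(add(Z, Z), mul(Z, Z)))))))))))
  [32] S(S(S(S(S(S(S(S(S(add(add(add(Z, mul(Z, SSSZ)), Z), add(add(Z, Z), mul(Z, Z))))))))))))
  [33] S(S(S(S(S(S(S(S(S(add(add(mul(Z, SSSZ), Z), add(add(Z, Z), mul(Z, Z))))))))))))
  [34] S(S(S(S(S(S(S(S(S(add(add(Z, Z), add(add(Z, Z), mul(Z, Z))))))))))))
  [35] S(S(S(S(S(S(S(S(S(add(Z, add(add(Z, Z), mul(Z, Z))))))))))))
  [36] S(S(S(S(S(S(S(S(S(add(add(Z, Z), mul(Z, Z)))))))))))
  [37] S(S(S(S(S(S(S(S(S(add(Z, mul(Z, Z)))))))))))
  [38] S(S(S(S(S(S(S(S(S(mul(Z, Z))))))))))
  [39] S^9(Z)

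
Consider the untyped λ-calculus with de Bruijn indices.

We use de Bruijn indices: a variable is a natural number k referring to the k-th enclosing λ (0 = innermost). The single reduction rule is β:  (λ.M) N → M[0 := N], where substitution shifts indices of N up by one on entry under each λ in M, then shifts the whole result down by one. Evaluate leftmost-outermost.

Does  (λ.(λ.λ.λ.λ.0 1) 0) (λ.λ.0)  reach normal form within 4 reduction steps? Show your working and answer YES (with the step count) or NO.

Answer: YES — reaches normal form λ.λ.λ.0 1 in 2 ≤ 4 steps

Reduction:
  start: (λ.(λ.λ.λ.λ.0 1) 0) (λ.λ.0)
  [1] (λ.λ.λ.λ.0 1) (λ.λ.0)
  [2] λ.λ.λ.0 1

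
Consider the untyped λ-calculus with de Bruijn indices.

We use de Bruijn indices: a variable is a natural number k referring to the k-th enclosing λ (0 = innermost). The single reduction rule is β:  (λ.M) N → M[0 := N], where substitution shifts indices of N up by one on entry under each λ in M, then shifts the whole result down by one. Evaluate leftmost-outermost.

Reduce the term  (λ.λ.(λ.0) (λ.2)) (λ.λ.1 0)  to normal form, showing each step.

Answer: normal form = λ.λ.λ.λ.1 0  (in 2 steps)

Reduction:
  start: (λ.λ.(λ.0) (λ.2)) (λ.λ.1 0)
  [1] λ.(λ.0) (λ.λ.λ.1 0)
  [2] λ.λ.λ.λ.1 0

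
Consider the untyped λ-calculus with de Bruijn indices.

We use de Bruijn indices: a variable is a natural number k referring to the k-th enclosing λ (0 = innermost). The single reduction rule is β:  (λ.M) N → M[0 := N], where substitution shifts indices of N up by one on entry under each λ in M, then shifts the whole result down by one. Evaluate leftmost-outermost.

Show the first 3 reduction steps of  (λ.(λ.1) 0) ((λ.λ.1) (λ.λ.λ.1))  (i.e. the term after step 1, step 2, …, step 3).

Answer: after 3 steps: λ.λ.λ.λ.1

Derivation:
  start: (λ.(λ.1) 0) ((λ.λ.1) (λ.λ.λ.1))
  [1] (λ.(λ.λ.1) (λ.λ.λ.1)) ((λ.λ.1) (λ.λ.λ.1))
  [2] (λ.λ.1) (λ.λ.λ.1)
  [3] λ.λ.λ.λ.1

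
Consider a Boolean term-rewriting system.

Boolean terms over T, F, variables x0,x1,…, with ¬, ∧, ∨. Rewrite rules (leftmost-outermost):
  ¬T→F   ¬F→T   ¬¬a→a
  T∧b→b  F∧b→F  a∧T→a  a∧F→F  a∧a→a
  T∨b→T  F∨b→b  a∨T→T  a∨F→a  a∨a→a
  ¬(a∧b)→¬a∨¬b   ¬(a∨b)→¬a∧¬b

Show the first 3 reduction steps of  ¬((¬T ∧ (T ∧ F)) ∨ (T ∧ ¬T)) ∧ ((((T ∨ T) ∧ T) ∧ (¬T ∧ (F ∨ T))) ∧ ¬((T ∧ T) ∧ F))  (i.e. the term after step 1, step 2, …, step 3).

Answer: after 3 steps: ((T ∨ ¬(T ∧ F)) ∧ ¬(T ∧ ¬T)) ∧ ((((T ∨ T) ∧ T) ∧ (¬T ∧ (F ∨ T))) ∧ ¬((T ∧ T) ∧ F))

Working:
  start: ¬((¬T ∧ (T ∧ F)) ∨ (T ∧ ¬T)) ∧ ((((T ∨ T) ∧ T) ∧ (¬T ∧ (F ∨ T))) ∧ ¬((T ∧ T) ∧ F))
  [1] (¬(¬T ∧ (T ∧ F)) ∧ ¬(T ∧ ¬T)) ∧ ((((T ∨ T) ∧ T) ∧ (¬T ∧ (F ∨ T))) ∧ ¬((T ∧ T) ∧ F))
  [2] ((¬¬T ∨ ¬(T ∧ F)) ∧ ¬(T ∧ ¬T)) ∧ ((((T ∨ T) ∧ T) ∧ (¬T ∧ (F ∨ T))) ∧ ¬((T ∧ T) ∧ F))
  [3] ((T ∨ ¬(T ∧ F)) ∧ ¬(T ∧ ¬T)) ∧ ((((T ∨ T) ∧ T) ∧ (¬T ∧ (F ∨ T))) ∧ ¬((T ∧ T) ∧ F))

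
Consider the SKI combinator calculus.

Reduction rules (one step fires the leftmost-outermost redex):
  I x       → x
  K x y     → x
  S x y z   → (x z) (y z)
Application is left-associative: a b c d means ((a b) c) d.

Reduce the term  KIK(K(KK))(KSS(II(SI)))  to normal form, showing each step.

Answer: normal form = KK  (in 3 steps)

Derivation:
  start: KIK(K(KK))(KSS(II(SI)))
  [1] I(K(KK))(KSS(II(SI)))
  [2] K(KK)(KSS(II(SI)))
  [3] KK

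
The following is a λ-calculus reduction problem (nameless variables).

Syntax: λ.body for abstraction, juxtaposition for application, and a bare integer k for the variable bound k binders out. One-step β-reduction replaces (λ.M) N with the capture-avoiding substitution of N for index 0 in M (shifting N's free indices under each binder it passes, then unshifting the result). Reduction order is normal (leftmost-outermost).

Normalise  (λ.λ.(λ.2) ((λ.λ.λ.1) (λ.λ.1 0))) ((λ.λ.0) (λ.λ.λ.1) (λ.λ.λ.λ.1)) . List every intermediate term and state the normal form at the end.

Answer: normal form = λ.λ.λ.λ.λ.1  (in 4 steps)

Reduction:
  start: (λ.λ.(λ.2) ((λ.λ.λ.1) (λ.λ.1 0))) ((λ.λ.0) (λ.λ.λ.1) (λ.λ.λ.λ.1))
  →1  λ.(λ.(λ.λ.0) (λ.λ.λ.1) (λ.λ.λ.λ.1)) ((λ.λ.λ.1) (λ.λ.1 0))
  →2  λ.(λ.λ.0) (λ.λ.λ.1) (λ.λ.λ.λ.1)
  →3  λ.(λ.0) (λ.λ.λ.λ.1)
  →4  λ.λ.λ.λ.λ.1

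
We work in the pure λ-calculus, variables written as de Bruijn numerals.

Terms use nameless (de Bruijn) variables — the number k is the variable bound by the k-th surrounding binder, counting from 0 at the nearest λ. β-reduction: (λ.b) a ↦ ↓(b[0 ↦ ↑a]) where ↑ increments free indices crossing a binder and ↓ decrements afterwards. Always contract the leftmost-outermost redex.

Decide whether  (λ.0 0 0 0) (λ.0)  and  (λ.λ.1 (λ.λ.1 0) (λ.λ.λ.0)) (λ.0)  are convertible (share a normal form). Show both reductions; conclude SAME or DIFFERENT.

Term A:
  start: (λ.0 0 0 0) (λ.0)
  step 1: (λ.0) (λ.0) (λ.0) (λ.0)
  step 2: (λ.0) (λ.0) (λ.0)
  step 3: (λ.0) (λ.0)
  step 4: λ.0

Term B:
  start: (λ.λ.1 (λ.λ.1 0) (λ.λ.λ.0)) (λ.0)
  step 1: λ.(λ.0) (λ.λ.1 0) (λ.λ.λ.0)
  step 2: λ.(λ.λ.1 0) (λ.λ.λ.0)
  step 3: λ.λ.(λ.λ.λ.0) 0
  step 4: λ.λ.λ.λ.0

Answer: DIFFERENT — A ⇓ λ.0, B ⇓ λ.λ.λ.λ.0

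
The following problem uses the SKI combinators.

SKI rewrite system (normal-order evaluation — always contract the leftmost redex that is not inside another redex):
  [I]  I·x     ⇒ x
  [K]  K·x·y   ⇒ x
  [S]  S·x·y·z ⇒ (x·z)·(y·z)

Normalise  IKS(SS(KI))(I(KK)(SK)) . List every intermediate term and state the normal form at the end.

Answer: normal form = SK  (in 4 steps)

Derivation:
  start: IKS(SS(KI))(I(KK)(SK))
  [1] KS(SS(KI))(I(KK)(SK))
  [2] S(I(KK)(SK))
  [3] S(KK(SK))
  [4] SK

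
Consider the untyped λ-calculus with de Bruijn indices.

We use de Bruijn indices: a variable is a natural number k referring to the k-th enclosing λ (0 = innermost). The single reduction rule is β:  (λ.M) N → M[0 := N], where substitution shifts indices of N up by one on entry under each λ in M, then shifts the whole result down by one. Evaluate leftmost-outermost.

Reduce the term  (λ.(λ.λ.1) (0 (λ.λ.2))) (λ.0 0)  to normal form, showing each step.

  start: (λ.(λ.λ.1) (0 (λ.λ.2))) (λ.0 0)
  →1  (λ.λ.1) ((λ.0 0) (λ.λ.λ.0 0))
  →2  λ.(λ.0 0) (λ.λ.λ.0 0)
  →3  λ.(λ.λ.λ.0 0) (λ.λ.λ.0 0)
  →4  λ.λ.λ.0 0

Answer: normal form = λ.λ.λ.0 0  (in 4 steps)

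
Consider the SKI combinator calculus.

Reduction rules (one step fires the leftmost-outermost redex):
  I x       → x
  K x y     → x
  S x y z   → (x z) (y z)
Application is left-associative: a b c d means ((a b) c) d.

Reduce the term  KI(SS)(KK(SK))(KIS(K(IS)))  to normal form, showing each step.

Answer: normal form = K(KS)  (in 6 steps)

Derivation:
  start: KI(SS)(KK(SK))(KIS(K(IS)))
  →1  I(KK(SK))(KIS(K(IS)))
  →2  KK(SK)(KIS(K(IS)))
  →3  K(KIS(K(IS)))
  →4  K(I(K(IS)))
  →5  K(K(IS))
  →6  K(KS)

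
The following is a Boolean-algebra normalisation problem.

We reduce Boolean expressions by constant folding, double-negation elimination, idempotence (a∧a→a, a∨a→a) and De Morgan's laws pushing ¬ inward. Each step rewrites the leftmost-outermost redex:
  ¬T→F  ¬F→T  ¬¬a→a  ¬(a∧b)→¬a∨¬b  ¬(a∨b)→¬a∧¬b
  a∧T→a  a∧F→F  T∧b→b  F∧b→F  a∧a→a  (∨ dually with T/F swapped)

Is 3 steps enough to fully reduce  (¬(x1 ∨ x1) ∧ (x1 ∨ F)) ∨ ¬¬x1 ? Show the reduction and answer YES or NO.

  start: (¬(x1 ∨ x1) ∧ (x1 ∨ F)) ∨ ¬¬x1
  [1] ((¬x1 ∧ ¬x1) ∧ (x1 ∨ F)) ∨ ¬¬x1
  [2] (¬x1 ∧ (x1 ∨ F)) ∨ ¬¬x1
  [3] (¬x1 ∧ x1) ∨ ¬¬x1

Answer: NO — after 3 steps the term is (¬x1 ∧ x1) ∨ ¬¬x1, not yet normal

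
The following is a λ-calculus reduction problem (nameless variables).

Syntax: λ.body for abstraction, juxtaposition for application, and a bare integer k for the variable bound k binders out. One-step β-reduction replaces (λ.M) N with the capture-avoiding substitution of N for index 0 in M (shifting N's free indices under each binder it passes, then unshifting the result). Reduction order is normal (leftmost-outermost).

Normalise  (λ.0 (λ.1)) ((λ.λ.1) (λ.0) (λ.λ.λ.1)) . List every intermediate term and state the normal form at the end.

Answer: normal form = λ.λ.0  (in 6 steps)

Working:
  start: (λ.0 (λ.1)) ((λ.λ.1) (λ.0) (λ.λ.λ.1))
  [1] (λ.λ.1) (λ.0) (λ.λ.λ.1) (λ.(λ.λ.1) (λ.0) (λ.λ.λ.1))
  [2] (λ.λ.0) (λ.λ.λ.1) (λ.(λ.λ.1) (λ.0) (λ.λ.λ.1))
  [3] (λ.0) (λ.(λ.λ.1) (λ.0) (λ.λ.λ.1))
  [4] λ.(λ.λ.1) (λ.0) (λ.λ.λ.1)
  [5] λ.(λ.λ.0) (λ.λ.λ.1)
  [6] λ.λ.0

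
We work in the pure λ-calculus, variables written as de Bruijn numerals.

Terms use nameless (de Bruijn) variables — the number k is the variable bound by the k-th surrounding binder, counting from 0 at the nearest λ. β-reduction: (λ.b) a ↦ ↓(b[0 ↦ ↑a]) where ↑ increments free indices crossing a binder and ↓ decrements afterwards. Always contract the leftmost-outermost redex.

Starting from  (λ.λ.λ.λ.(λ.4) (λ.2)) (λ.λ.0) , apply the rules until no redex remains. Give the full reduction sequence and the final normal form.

  start: (λ.λ.λ.λ.(λ.4) (λ.2)) (λ.λ.0)
  step 1: λ.λ.λ.(λ.λ.λ.0) (λ.2)
  step 2: λ.λ.λ.λ.λ.0

Answer: normal form = λ.λ.λ.λ.λ.0  (in 2 steps)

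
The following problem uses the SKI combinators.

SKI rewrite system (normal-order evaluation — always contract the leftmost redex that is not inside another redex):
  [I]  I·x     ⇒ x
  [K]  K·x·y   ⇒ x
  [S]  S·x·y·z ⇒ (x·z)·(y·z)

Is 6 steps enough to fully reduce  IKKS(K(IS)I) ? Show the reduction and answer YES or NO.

  start: IKKS(K(IS)I)
  step 1: KKS(K(IS)I)
  step 2: K(K(IS)I)
  step 3: K(IS)
  step 4: KS

Answer: YES — reaches normal form KS in 4 ≤ 6 steps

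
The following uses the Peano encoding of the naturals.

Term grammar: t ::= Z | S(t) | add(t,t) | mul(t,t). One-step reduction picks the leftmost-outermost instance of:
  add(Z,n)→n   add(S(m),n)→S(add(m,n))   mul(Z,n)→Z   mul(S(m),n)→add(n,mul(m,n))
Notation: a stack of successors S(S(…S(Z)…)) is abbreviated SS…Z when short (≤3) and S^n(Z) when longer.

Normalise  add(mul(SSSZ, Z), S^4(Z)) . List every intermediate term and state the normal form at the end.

  start: add(mul(SSSZ, Z), S^4(Z))
  [1] add(add(Z, mul(SSZ, Z)), S^4(Z))
  [2] add(mul(SSZ, Z), S^4(Z))
  [3] add(add(Z, mul(SZ, Z)), S^4(Z))
  [4] add(mul(SZ, Z), S^4(Z))
  [5] add(add(Z, mul(Z, Z)), S^4(Z))
  [6] add(mul(Z, Z), S^4(Z))
  [7] add(Z, S^4(Z))
  [8] S^4(Z)

Answer: normal form = S^4(Z)  (in 8 steps)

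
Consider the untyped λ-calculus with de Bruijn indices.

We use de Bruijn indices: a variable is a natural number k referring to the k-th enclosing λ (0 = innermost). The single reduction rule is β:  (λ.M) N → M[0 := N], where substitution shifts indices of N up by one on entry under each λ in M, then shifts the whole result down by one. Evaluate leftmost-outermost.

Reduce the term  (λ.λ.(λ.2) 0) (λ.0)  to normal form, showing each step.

  start: (λ.λ.(λ.2) 0) (λ.0)
  step 1: λ.(λ.λ.0) 0
  step 2: λ.λ.0

Answer: normal form = λ.λ.0  (in 2 steps)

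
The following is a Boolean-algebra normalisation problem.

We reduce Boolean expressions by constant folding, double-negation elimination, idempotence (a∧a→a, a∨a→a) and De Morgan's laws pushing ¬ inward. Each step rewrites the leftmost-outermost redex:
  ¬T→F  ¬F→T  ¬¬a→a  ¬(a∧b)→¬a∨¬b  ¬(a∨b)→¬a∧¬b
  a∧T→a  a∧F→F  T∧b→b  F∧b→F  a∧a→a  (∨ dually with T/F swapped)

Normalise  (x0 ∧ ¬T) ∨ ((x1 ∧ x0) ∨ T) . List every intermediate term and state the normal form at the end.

Answer: normal form = T  (in 4 steps)

Derivation:
  start: (x0 ∧ ¬T) ∨ ((x1 ∧ x0) ∨ T)
  [1] (x0 ∧ F) ∨ ((x1 ∧ x0) ∨ T)
  [2] F ∨ ((x1 ∧ x0) ∨ T)
  [3] (x1 ∧ x0) ∨ T
  [4] T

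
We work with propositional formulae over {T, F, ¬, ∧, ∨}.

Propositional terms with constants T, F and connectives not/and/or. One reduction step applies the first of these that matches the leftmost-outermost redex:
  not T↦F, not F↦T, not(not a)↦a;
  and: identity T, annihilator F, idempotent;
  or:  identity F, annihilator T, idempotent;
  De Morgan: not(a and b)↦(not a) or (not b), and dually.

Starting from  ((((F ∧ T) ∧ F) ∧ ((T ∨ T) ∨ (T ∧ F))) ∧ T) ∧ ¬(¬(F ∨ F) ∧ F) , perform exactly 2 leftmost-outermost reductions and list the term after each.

  start: ((((F ∧ T) ∧ F) ∧ ((T ∨ T) ∨ (T ∧ F))) ∧ T) ∧ ¬(¬(F ∨ F) ∧ F)
  step 1: (((F ∧ T) ∧ F) ∧ ((T ∨ T) ∨ (T ∧ F))) ∧ ¬(¬(F ∨ F) ∧ F)
  step 2: (F ∧ ((T ∨ T) ∨ (T ∧ F))) ∧ ¬(¬(F ∨ F) ∧ F)

Answer: after 2 steps: (F ∧ ((T ∨ T) ∨ (T ∧ F))) ∧ ¬(¬(F ∨ F) ∧ F)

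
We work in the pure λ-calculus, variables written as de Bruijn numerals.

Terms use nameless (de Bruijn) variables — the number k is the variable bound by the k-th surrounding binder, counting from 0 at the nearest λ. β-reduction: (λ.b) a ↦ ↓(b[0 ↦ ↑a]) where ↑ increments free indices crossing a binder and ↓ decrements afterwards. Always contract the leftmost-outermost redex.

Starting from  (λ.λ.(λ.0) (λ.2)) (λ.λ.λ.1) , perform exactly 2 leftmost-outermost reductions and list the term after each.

Answer: after 2 steps: λ.λ.λ.λ.λ.1

Reduction:
  start: (λ.λ.(λ.0) (λ.2)) (λ.λ.λ.1)
  [1] λ.(λ.0) (λ.λ.λ.λ.1)
  [2] λ.λ.λ.λ.λ.1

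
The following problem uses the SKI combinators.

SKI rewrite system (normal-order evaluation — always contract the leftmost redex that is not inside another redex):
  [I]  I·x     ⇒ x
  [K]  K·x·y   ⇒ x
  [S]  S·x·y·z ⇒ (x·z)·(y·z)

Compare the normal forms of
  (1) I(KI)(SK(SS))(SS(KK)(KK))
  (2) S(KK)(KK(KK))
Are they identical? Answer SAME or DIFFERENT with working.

Term A:
  start: I(KI)(SK(SS))(SS(KK)(KK))
  [1] KI(SK(SS))(SS(KK)(KK))
  [2] I(SS(KK)(KK))
  [3] SS(KK)(KK)
  [4] S(KK)(KK(KK))
  [5] S(KK)K

Term B:
  start: S(KK)(KK(KK))
  [1] S(KK)K

Answer: SAME — A ⇓ S(KK)K, B ⇓ S(KK)K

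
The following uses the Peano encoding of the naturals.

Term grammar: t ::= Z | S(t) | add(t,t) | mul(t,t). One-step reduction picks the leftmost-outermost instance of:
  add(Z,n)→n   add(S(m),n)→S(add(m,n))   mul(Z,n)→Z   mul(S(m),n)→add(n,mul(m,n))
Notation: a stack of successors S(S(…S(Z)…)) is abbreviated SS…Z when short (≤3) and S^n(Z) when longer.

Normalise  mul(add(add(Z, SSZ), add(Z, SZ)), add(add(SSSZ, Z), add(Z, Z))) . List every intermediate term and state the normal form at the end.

  start: mul(add(add(Z, SSZ), add(Z, SZ)), add(add(SSSZ, Z), add(Z, Z)))
  [1] mul(add(SSZ, add(Z, SZ)), add(add(SSSZ, Z), add(Z, Z)))
  [2] mul(S(add(SZ, add(Z, SZ))), add(add(SSSZ, Z), add(Z, Z)))
  [3] add(add(add(SSSZ, Z), add(Z, Z)), mul(add(SZ, add(Z, SZ)), add(add(SSSZ, Z), add(Z, Z))))
  [4] add(add(S(add(SSZ, Z)), add(Z, Z)), mul(add(SZ, add(Z, SZ)), add(add(SSSZ, Z), add(Z, Z))))
  [5] add(S(add(add(SSZ, Z), add(Z, Z))), mul(add(SZ, add(Z, SZ)), add(add(SSSZ, Z), add(Z, Z))))
  [6] S(add(add(add(SSZ, Z), add(Z, Z)), mul(add(SZ, add(Z, SZ)), add(add(SSSZ, Z), add(Z, Z)))))
  [7] S(add(add(S(add(SZ, Z)), add(Z, Z)), mul(add(SZ, add(Z, SZ)), add(add(SSSZ, Z), add(Z, Z)))))
  [8] S(add(S(add(add(SZ, Z), add(Z, Z))), mul(add(SZ, add(Z, SZ)), add(add(SSSZ, Z), add(Z, Z)))))
  [9] S(S(add(add(add(SZ, Z), add(Z, Z)), mul(add(SZ, add(Z, SZ)), add(add(SSSZ, Z), add(Z, Z))))))
  [10] S(S(add(add(S(add(Z, Z)), add(Z, Z)), mul(add(SZ, add(Z, SZ)), add(add(SSSZ, Z), add(Z, Z))))))
  [11] S(S(add(S(add(add(Z, Z), add(Z, Z))), mul(add(SZ, add(Z, SZ)), add(add(SSSZ, Z), add(Z, Z))))))
  [12] S(S(S(add(add(add(Z, Z), add(Z, Z)), mul(add(SZ, add(Z, SZ)), add(add(SSSZ, Z), add(Z, Z)))))))
  [13] S(S(S(add(add(Z, add(Z, Z)), mul(add(SZ, add(Z, SZ)), add(add(SSSZ, Z), add(Z, Z)))))))
  [14] S(S(S(add(add(Z, Z), mul(add(SZ, add(Z, SZ)), add(add(SSSZ, Z), add(Z, Z)))))))
  [15] S(S(S(add(Z, mul(add(SZ, add(Z, SZ)), add(add(SSSZ, Z), add(Z, Z)))))))
  [16] S(S(S(mul(add(SZ, add(Z, SZ)), add(add(SSSZ, Z), add(Z, Z))))))
  [17] S(S(S(mul(S(add(Z, add(Z, SZ))), add(add(SSSZ, Z), add(Z, Z))))))
  [18] S(S(S(add(add(add(SSSZ, Z), add(Z, Z)), mul(add(Z, add(Z, SZ)), add(add(SSSZ, Z), add(Z, Z)))))))
  [19] S(S(S(add(add(S(add(SSZ, Z)), add(Z, Z)), mul(add(Z, add(Z, SZ)), add(add(SSSZ, Z), add(Z, Z)))))))
  [20] S(S(S(add(S(add(add(SSZ, Z), add(Z, Z))), mul(add(Z, add(Z, SZ)), add(add(SSSZ, Z), add(Z, Z)))))))
  [21] S(S(S(S(add(add(add(SSZ, Z), add(Z, Z)), mul(add(Z, add(Z, SZ)), add(add(SSSZ, Z), add(Z, Z))))))))
  [22] S(S(S(S(add(add(S(add(SZ, Z)), add(Z, Z)), mul(add(Z, add(Z, SZ)), add(add(SSSZ, Z), add(Z, Z))))))))
  [23] S(S(S(S(add(S(add(add(SZ, Z), add(Z, Z))), mul(add(Z, add(Z, SZ)), add(add(SSSZ, Z), add(Z, Z))))))))
  [24] S(S(S(S(S(add(add(add(SZ, Z), add(Z, Z)), mul(add(Z, add(Z, SZ)), add(add(SSSZ, Z), add(Z, Z)))))))))
  [25] S(S(S(S(S(add(add(S(add(Z, Z)), add(Z, Z)), mul(add(Z, add(Z, SZ)), add(add(SSSZ, Z), add(Z, Z)))))))))
  [26] S(S(S(S(S(add(S(add(add(Z, Z), add(Z, Z))), mul(add(Z, add(Z, SZ)), add(add(SSSZ, Z), add(Z, Z)))))))))
  [27] S(S(S(S(S(S(add(add(add(Z, Z), add(Z, Z)), mul(add(Z, add(Z, SZ)), add(add(SSSZ, Z), add(Z, Z))))))))))
  [28] S(S(S(S(S(S(add(add(Z, add(Z, Z)), mul(add(Z, add(Z, SZ)), add(add(SSSZ, Z), add(Z, Z))))))))))
  [29] S(S(S(S(S(S(add(add(Z, Z), mul(add(Z, add(Z, SZ)), add(add(SSSZ, Z), add(Z, Z))))))))))
  [30] S(S(S(S(S(S(add(Z, mul(add(Z, add(Z, SZ)), add(add(SSSZ, Z), add(Z, Z))))))))))
  [31] S(S(S(S(S(S(mul(add(Z, add(Z, SZ)), add(add(SSSZ, Z), add(Z, Z)))))))))
  [32] S(S(S(S(S(S(mul(add(Z, SZ), add(add(SSSZ, Z), add(Z, Z)))))))))
  [33] S(S(S(S(S(S(mul(SZ, add(add(SSSZ, Z), add(Z, Z)))))))))
  [34] S(S(S(S(S(S(add(add(add(SSSZ, Z), add(Z, Z)), mul(Z, add(add(SSSZ, Z), add(Z, Z))))))))))
  [35] S(S(S(S(S(S(add(add(S(add(SSZ, Z)), add(Z, Z)), mul(Z, add(add(SSSZ, Z), add(Z, Z))))))))))
  [36] S(S(S(S(S(S(add(S(add(add(SSZ, Z), add(Z, Z))), mul(Z, add(add(SSSZ, Z), add(Z, Z))))))))))
  [37] S(S(S(S(S(S(S(add(add(add(SSZ, Z), add(Z, Z)), mul(Z, add(add(SSSZ, Z), add(Z, Z)))))))))))
  [38] S(S(S(S(S(S(S(add(add(S(add(SZ, Z)), add(Z, Z)), mul(Z, add(add(SSSZ, Z), add(Z, Z)))))))))))
  [39] S(S(S(S(S(S(S(add(S(add(add(SZ, Z), add(Z, Z))), mul(Z, add(add(SSSZ, Z), add(Z, Z)))))))))))
  [40] S(S(S(S(S(S(S(S(add(add(add(SZ, Z), add(Z, Z)), mul(Z, add(add(SSSZ, Z), add(Z, Z))))))))))))
  [41] S(S(S(S(S(S(S(S(add(add(S(add(Z, Z)), add(Z, Z)), mul(Z, add(add(SSSZ, Z), add(Z, Z))))))))))))
  [42] S(S(S(S(S(S(S(S(add(S(add(add(Z, Z), add(Z, Z))), mul(Z, add(add(SSSZ, Z), add(Z, Z))))))))))))
  [43] S(S(S(S(S(S(S(S(S(add(add(add(Z, Z), add(Z, Z)), mul(Z, add(add(SSSZ, Z), add(Z, Z)))))))))))))
  [44] S(S(S(S(S(S(S(S(S(add(add(Z, add(Z, Z)), mul(Z, add(add(SSSZ, Z), add(Z, Z)))))))))))))
  [45] S(S(S(S(S(S(S(S(S(add(add(Z, Z), mul(Z, add(add(SSSZ, Z), add(Z, Z)))))))))))))
  [46] S(S(S(S(S(S(S(S(S(add(Z, mul(Z, add(add(SSSZ, Z), add(Z, Z)))))))))))))
  [47] S(S(S(S(S(S(S(S(S(mul(Z, add(add(SSSZ, Z), add(Z, Z))))))))))))
  [48] S^9(Z)

Answer: normal form = S^9(Z)  (in 48 steps)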